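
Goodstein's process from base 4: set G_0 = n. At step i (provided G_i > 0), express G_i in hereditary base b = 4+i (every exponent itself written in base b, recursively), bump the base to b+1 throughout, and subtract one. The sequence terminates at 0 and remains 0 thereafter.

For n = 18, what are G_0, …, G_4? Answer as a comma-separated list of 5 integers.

18, 26, 36, 48, 53

G_0 = 18. HB_4(18) = 4^2 + 2. Bump = 27. G_1 = 26.
G_1 = 26. HB_5(26) = 5^2 + 1. Bump = 37. G_2 = 36.
G_2 = 36. HB_6(36) = 6^2. Bump = 49. G_3 = 48.
G_3 = 48. HB_7(48) = 6·7 + 6. Bump = 54. G_4 = 53.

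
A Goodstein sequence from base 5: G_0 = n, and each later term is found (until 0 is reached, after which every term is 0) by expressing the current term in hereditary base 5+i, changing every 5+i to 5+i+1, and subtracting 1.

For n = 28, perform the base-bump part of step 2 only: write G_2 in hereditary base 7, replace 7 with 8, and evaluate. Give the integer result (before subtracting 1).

G_0=28  [base 5] 5^2 + 3  →[5↦6]→  6^2 + 3 = 39  −1 ⇒ G_1=38
G_1=38  [base 6] 6^2 + 2  →[6↦7]→  7^2 + 2 = 51  −1 ⇒ G_2=50
G_2=50  [base 7] 7^2 + 1  →[7↦8]→  8^2 + 1 = 65  −1 ⇒ G_3=64

65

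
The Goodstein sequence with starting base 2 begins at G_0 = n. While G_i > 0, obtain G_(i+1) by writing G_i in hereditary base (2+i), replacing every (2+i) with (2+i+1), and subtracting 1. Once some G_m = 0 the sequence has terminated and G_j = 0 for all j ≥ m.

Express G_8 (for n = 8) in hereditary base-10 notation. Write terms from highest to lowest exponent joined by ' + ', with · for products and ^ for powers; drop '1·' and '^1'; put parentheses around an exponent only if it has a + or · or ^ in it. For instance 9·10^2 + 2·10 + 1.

2·10^10 + 2·10^2 + 10 + 1

[0] 8 ≡ 2^(2 + 1) (base 2). Lift 3: 81. −1: 80.
[1] 80 ≡ 2·3^3 + 2·3^2 + 2·3 + 2 (base 3). Lift 4: 554. −1: 553.
[2] 553 ≡ 2·4^4 + 2·4^2 + 2·4 + 1 (base 4). Lift 5: 6311. −1: 6310.
[3] 6310 ≡ 2·5^5 + 2·5^2 + 2·5 (base 5). Lift 6: 93396. −1: 93395.
[4] 93395 ≡ 2·6^6 + 2·6^2 + 6 + 5 (base 6). Lift 7: 1647196. −1: 1647195.
[5] 1647195 ≡ 2·7^7 + 2·7^2 + 7 + 4 (base 7). Lift 8: 33554572. −1: 33554571.
[6] 33554571 ≡ 2·8^8 + 2·8^2 + 8 + 3 (base 8). Lift 9: 774841152. −1: 774841151.
[7] 774841151 ≡ 2·9^9 + 2·9^2 + 9 + 2 (base 9). Lift 10: 20000000212. −1: 20000000211.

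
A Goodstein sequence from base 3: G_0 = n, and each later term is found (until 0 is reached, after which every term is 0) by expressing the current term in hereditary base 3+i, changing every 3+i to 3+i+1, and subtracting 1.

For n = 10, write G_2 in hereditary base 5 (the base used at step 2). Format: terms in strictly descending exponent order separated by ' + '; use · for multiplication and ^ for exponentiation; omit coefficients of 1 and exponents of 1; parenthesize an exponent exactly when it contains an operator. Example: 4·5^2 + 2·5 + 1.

10 —HB3→ 3^2 + 1 —bump→ 4^2 + 1 = 17 —(−1)→ 16
16 —HB4→ 4^2 —bump→ 5^2 = 25 —(−1)→ 24
24 —HB5→ 4·5 + 4 —bump→ 4·6 + 4 = 28 —(−1)→ 27

4·5 + 4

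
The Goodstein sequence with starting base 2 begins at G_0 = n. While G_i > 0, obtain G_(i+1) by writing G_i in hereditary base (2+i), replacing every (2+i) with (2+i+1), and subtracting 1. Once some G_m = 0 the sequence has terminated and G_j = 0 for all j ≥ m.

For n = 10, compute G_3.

15625

G_0=10  [base 2] 2^(2 + 1) + 2  →[2↦3]→  3^(3 + 1) + 3 = 84  −1 ⇒ G_1=83
G_1=83  [base 3] 3^(3 + 1) + 2  →[3↦4]→  4^(4 + 1) + 2 = 1026  −1 ⇒ G_2=1025
G_2=1025  [base 4] 4^(4 + 1) + 1  →[4↦5]→  5^(5 + 1) + 1 = 15626  −1 ⇒ G_3=15625
G_3=15625  [base 5] 5^(5 + 1)  →[5↦6]→  6^(6 + 1) = 279936  −1 ⇒ G_4=279935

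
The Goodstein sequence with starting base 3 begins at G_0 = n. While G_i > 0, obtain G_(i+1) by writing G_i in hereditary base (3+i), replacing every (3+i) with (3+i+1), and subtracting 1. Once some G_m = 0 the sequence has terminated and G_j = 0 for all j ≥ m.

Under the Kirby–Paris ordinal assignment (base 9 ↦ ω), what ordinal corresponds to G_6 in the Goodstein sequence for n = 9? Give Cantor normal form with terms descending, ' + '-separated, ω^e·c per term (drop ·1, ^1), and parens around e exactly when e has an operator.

ω·2 + 6

G_0 = 9. HB_3(9) = 3^2. Bump = 16. G_1 = 15.
G_1 = 15. HB_4(15) = 3·4 + 3. Bump = 18. G_2 = 17.
G_2 = 17. HB_5(17) = 3·5 + 2. Bump = 20. G_3 = 19.
G_3 = 19. HB_6(19) = 3·6 + 1. Bump = 22. G_4 = 21.
G_4 = 21. HB_7(21) = 3·7. Bump = 24. G_5 = 23.
G_5 = 23. HB_8(23) = 2·8 + 7. Bump = 25. G_6 = 24.
G_6 = 24. HB_9(24) = 2·9 + 6. Bump = 26. G_7 = 25.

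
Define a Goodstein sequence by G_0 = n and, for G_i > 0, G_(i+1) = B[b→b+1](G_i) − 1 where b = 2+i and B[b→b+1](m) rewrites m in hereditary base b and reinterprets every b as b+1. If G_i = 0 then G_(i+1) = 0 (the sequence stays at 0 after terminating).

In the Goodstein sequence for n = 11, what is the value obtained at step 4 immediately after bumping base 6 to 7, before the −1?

(0) 11|_2 = 2^(2 + 1) + 2 + 1 ↦ 3^(3 + 1) + 3 + 1|_3 = 85 ⇒ 84
(1) 84|_3 = 3^(3 + 1) + 3 ↦ 4^(4 + 1) + 4|_4 = 1028 ⇒ 1027
(2) 1027|_4 = 4^(4 + 1) + 3 ↦ 5^(5 + 1) + 3|_5 = 15628 ⇒ 15627
(3) 15627|_5 = 5^(5 + 1) + 2 ↦ 6^(6 + 1) + 2|_6 = 279938 ⇒ 279937
(4) 279937|_6 = 6^(6 + 1) + 1 ↦ 7^(7 + 1) + 1|_7 = 5764802 ⇒ 5764801

5764802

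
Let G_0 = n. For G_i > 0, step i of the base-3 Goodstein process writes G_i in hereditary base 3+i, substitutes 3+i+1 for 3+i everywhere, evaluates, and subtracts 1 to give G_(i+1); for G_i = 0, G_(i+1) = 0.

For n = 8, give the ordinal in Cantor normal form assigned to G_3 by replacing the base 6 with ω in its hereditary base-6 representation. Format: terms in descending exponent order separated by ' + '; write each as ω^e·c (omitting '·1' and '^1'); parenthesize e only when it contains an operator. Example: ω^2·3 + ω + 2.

base 3: 8 = 2·3 + 2; at 4: 2·4 + 2 = 10; next = 9
base 4: 9 = 2·4 + 1; at 5: 2·5 + 1 = 11; next = 10
base 5: 10 = 2·5; at 6: 2·6 = 12; next = 11
base 6: 11 = 6 + 5; at 7: 7 + 5 = 12; next = 11

ω + 5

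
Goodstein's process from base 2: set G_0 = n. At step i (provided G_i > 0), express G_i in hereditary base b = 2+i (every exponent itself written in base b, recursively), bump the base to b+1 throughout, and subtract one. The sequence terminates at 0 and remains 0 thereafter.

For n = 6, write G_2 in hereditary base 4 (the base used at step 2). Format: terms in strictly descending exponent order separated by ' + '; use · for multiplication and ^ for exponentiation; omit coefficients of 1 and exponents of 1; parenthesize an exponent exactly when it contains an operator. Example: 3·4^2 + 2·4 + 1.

4^4 + 1

step 0: 6 = 2^2 + 2; sub 3 for 2: 3^3 + 3; = 30; G_1 = 30−1 = 29
step 1: 29 = 3^3 + 2; sub 4 for 3: 4^4 + 2; = 258; G_2 = 258−1 = 257
step 2: 257 = 4^4 + 1; sub 5 for 4: 5^5 + 1; = 3126; G_3 = 3126−1 = 3125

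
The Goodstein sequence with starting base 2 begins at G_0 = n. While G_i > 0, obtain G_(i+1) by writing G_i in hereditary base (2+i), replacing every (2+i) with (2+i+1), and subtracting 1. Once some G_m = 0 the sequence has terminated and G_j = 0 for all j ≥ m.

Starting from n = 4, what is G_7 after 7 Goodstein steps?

173

step 0: 4 = 2^2; sub 3 for 2: 3^3; = 27; G_1 = 27−1 = 26
step 1: 26 = 2·3^2 + 2·3 + 2; sub 4 for 3: 2·4^2 + 2·4 + 2; = 42; G_2 = 42−1 = 41
step 2: 41 = 2·4^2 + 2·4 + 1; sub 5 for 4: 2·5^2 + 2·5 + 1; = 61; G_3 = 61−1 = 60
step 3: 60 = 2·5^2 + 2·5; sub 6 for 5: 2·6^2 + 2·6; = 84; G_4 = 84−1 = 83
step 4: 83 = 2·6^2 + 6 + 5; sub 7 for 6: 2·7^2 + 7 + 5; = 110; G_5 = 110−1 = 109
step 5: 109 = 2·7^2 + 7 + 4; sub 8 for 7: 2·8^2 + 8 + 4; = 140; G_6 = 140−1 = 139
step 6: 139 = 2·8^2 + 8 + 3; sub 9 for 8: 2·9^2 + 9 + 3; = 174; G_7 = 174−1 = 173
step 7: 173 = 2·9^2 + 9 + 2; sub 10 for 9: 2·10^2 + 10 + 2; = 212; G_8 = 212−1 = 211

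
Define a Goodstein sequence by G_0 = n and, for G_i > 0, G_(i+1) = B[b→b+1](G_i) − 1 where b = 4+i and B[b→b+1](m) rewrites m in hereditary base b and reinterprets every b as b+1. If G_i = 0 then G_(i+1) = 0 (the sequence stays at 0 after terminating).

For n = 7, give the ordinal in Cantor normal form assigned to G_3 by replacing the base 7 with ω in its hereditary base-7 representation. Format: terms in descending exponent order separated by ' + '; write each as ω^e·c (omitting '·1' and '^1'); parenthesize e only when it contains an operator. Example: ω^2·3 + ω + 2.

ω

7 —HB4→ 4 + 3 —bump→ 5 + 3 = 8 —(−1)→ 7
7 —HB5→ 5 + 2 —bump→ 6 + 2 = 8 —(−1)→ 7
7 —HB6→ 6 + 1 —bump→ 7 + 1 = 8 —(−1)→ 7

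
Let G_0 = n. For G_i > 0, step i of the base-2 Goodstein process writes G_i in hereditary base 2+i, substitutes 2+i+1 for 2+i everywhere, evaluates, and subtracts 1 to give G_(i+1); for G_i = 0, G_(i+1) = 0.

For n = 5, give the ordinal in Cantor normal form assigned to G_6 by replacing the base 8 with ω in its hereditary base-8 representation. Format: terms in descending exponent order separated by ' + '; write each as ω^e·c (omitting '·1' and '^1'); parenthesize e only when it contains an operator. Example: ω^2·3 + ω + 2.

ω^3·3 + ω^2·3 + ω·2 + 7

(0) 5|_2 = 2^2 + 1 ↦ 3^3 + 1|_3 = 28 ⇒ 27
(1) 27|_3 = 3^3 ↦ 4^4|_4 = 256 ⇒ 255
(2) 255|_4 = 3·4^3 + 3·4^2 + 3·4 + 3 ↦ 3·5^3 + 3·5^2 + 3·5 + 3|_5 = 468 ⇒ 467
(3) 467|_5 = 3·5^3 + 3·5^2 + 3·5 + 2 ↦ 3·6^3 + 3·6^2 + 3·6 + 2|_6 = 776 ⇒ 775
(4) 775|_6 = 3·6^3 + 3·6^2 + 3·6 + 1 ↦ 3·7^3 + 3·7^2 + 3·7 + 1|_7 = 1198 ⇒ 1197
(5) 1197|_7 = 3·7^3 + 3·7^2 + 3·7 ↦ 3·8^3 + 3·8^2 + 3·8|_8 = 1752 ⇒ 1751
(6) 1751|_8 = 3·8^3 + 3·8^2 + 2·8 + 7 ↦ 3·9^3 + 3·9^2 + 2·9 + 7|_9 = 2455 ⇒ 2454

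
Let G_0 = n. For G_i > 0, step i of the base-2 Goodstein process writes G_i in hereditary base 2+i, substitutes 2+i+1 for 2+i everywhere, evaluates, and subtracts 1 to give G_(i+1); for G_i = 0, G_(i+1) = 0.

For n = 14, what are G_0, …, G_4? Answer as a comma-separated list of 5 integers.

[0] 14 ≡ 2^(2 + 1) + 2^2 + 2 (base 2). Lift 3: 111. −1: 110.
[1] 110 ≡ 3^(3 + 1) + 3^3 + 2 (base 3). Lift 4: 1282. −1: 1281.
[2] 1281 ≡ 4^(4 + 1) + 4^4 + 1 (base 4). Lift 5: 18751. −1: 18750.
[3] 18750 ≡ 5^(5 + 1) + 5^5 (base 5). Lift 6: 326592. −1: 326591.

14, 110, 1281, 18750, 326591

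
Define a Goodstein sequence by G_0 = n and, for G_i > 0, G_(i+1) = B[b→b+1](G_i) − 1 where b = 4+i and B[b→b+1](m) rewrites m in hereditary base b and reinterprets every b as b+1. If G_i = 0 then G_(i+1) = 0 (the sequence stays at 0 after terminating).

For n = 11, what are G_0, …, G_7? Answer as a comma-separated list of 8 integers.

11, 12, 13, 14, 15, 15, 15, 15

G_0=11  [base 4] 2·4 + 3  →[4↦5]→  2·5 + 3 = 13  −1 ⇒ G_1=12
G_1=12  [base 5] 2·5 + 2  →[5↦6]→  2·6 + 2 = 14  −1 ⇒ G_2=13
G_2=13  [base 6] 2·6 + 1  →[6↦7]→  2·7 + 1 = 15  −1 ⇒ G_3=14
G_3=14  [base 7] 2·7  →[7↦8]→  2·8 = 16  −1 ⇒ G_4=15
G_4=15  [base 8] 8 + 7  →[8↦9]→  9 + 7 = 16  −1 ⇒ G_5=15
G_5=15  [base 9] 9 + 6  →[9↦10]→  10 + 6 = 16  −1 ⇒ G_6=15
G_6=15  [base 10] 10 + 5  →[10↦11]→  11 + 5 = 16  −1 ⇒ G_7=15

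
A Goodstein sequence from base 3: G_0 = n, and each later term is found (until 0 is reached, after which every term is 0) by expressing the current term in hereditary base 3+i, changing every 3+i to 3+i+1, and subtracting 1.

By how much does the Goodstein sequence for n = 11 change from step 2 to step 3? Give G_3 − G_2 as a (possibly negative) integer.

11 —HB3→ 3^2 + 2 —bump→ 4^2 + 2 = 18 —(−1)→ 17
17 —HB4→ 4^2 + 1 —bump→ 5^2 + 1 = 26 —(−1)→ 25
25 —HB5→ 5^2 —bump→ 6^2 = 36 —(−1)→ 35

10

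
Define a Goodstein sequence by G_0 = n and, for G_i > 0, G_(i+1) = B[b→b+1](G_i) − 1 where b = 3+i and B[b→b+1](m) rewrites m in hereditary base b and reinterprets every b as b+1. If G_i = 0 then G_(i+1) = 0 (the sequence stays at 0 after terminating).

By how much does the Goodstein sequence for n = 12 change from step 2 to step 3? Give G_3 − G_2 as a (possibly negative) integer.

10

G_0 = 12. HB_3(12) = 3^2 + 3. Bump = 20. G_1 = 19.
G_1 = 19. HB_4(19) = 4^2 + 3. Bump = 28. G_2 = 27.
G_2 = 27. HB_5(27) = 5^2 + 2. Bump = 38. G_3 = 37.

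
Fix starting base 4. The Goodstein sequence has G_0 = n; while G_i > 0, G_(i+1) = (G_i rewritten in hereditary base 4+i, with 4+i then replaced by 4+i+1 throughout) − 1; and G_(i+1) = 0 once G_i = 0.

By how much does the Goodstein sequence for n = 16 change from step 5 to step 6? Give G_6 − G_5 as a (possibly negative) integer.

i=0: 16 = 4^2 (b=4); 4→5: 5^2 = 25; 25−1 = 24
i=1: 24 = 4·5 + 4 (b=5); 5→6: 4·6 + 4 = 28; 28−1 = 27
i=2: 27 = 4·6 + 3 (b=6); 6→7: 4·7 + 3 = 31; 31−1 = 30
i=3: 30 = 4·7 + 2 (b=7); 7→8: 4·8 + 2 = 34; 34−1 = 33
i=4: 33 = 4·8 + 1 (b=8); 8→9: 4·9 + 1 = 37; 37−1 = 36
i=5: 36 = 4·9 (b=9); 9→10: 4·10 = 40; 40−1 = 39

3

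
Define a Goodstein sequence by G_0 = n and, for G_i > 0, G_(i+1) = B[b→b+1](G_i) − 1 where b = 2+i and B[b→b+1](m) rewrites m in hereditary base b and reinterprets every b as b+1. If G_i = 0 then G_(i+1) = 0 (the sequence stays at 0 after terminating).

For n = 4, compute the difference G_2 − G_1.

base 2: 4 = 2^2; at 3: 3^3 = 27; next = 26
base 3: 26 = 2·3^2 + 2·3 + 2; at 4: 2·4^2 + 2·4 + 2 = 42; next = 41

15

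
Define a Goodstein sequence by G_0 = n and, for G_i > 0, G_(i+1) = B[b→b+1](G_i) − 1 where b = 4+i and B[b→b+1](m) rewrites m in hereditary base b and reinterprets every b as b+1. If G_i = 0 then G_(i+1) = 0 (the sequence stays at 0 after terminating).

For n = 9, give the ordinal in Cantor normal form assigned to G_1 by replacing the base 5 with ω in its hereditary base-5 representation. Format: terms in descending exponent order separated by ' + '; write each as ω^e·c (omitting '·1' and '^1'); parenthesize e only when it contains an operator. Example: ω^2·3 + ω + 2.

ω·2

step 0: 9 = 2·4 + 1; sub 5 for 4: 2·5 + 1; = 11; G_1 = 11−1 = 10
step 1: 10 = 2·5; sub 6 for 5: 2·6; = 12; G_2 = 12−1 = 11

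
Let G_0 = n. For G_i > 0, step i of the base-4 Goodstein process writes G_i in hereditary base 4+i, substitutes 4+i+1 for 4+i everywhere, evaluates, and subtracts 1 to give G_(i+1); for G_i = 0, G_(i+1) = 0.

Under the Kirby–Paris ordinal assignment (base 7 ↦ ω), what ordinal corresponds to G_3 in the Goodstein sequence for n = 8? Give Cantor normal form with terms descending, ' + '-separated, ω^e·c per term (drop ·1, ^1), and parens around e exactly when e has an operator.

ω + 2

G_0=8  [base 4] 2·4  →[4↦5]→  2·5 = 10  −1 ⇒ G_1=9
G_1=9  [base 5] 5 + 4  →[5↦6]→  6 + 4 = 10  −1 ⇒ G_2=9
G_2=9  [base 6] 6 + 3  →[6↦7]→  7 + 3 = 10  −1 ⇒ G_3=9
G_3=9  [base 7] 7 + 2  →[7↦8]→  8 + 2 = 10  −1 ⇒ G_4=9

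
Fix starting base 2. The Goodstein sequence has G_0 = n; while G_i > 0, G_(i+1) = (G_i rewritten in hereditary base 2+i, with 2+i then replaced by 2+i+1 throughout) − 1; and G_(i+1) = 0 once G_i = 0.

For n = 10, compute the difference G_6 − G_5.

79857569

10 —HB2→ 2^(2 + 1) + 2 —bump→ 3^(3 + 1) + 3 = 84 —(−1)→ 83
83 —HB3→ 3^(3 + 1) + 2 —bump→ 4^(4 + 1) + 2 = 1026 —(−1)→ 1025
1025 —HB4→ 4^(4 + 1) + 1 —bump→ 5^(5 + 1) + 1 = 15626 —(−1)→ 15625
15625 —HB5→ 5^(5 + 1) —bump→ 6^(6 + 1) = 279936 —(−1)→ 279935
279935 —HB6→ 5·6^6 + 5·6^5 + 5·6^4 + 5·6^3 + 5·6^2 + 5·6 + 5 —bump→ 5·7^7 + 5·7^5 + 5·7^4 + 5·7^3 + 5·7^2 + 5·7 + 5 = 4215755 —(−1)→ 4215754
4215754 —HB7→ 5·7^7 + 5·7^5 + 5·7^4 + 5·7^3 + 5·7^2 + 5·7 + 4 —bump→ 5·8^8 + 5·8^5 + 5·8^4 + 5·8^3 + 5·8^2 + 5·8 + 4 = 84073324 —(−1)→ 84073323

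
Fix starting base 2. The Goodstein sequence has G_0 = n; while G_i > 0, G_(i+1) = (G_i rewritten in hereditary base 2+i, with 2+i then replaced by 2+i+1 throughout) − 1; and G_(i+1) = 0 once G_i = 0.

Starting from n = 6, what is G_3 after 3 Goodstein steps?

6 —HB2→ 2^2 + 2 —bump→ 3^3 + 3 = 30 —(−1)→ 29
29 —HB3→ 3^3 + 2 —bump→ 4^4 + 2 = 258 —(−1)→ 257
257 —HB4→ 4^4 + 1 —bump→ 5^5 + 1 = 3126 —(−1)→ 3125
3125 —HB5→ 5^5 —bump→ 6^6 = 46656 —(−1)→ 46655

3125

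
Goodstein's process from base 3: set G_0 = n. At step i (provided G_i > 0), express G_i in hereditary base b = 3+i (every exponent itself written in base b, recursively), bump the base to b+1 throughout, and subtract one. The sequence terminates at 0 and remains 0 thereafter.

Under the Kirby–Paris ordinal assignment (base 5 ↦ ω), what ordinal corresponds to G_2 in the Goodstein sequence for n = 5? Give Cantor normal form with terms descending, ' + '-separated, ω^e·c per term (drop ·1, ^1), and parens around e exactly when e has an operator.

G_0 = 5. HB_3(5) = 3 + 2. Bump = 6. G_1 = 5.
G_1 = 5. HB_4(5) = 4 + 1. Bump = 6. G_2 = 5.
G_2 = 5. HB_5(5) = 5. Bump = 6. G_3 = 5.

ω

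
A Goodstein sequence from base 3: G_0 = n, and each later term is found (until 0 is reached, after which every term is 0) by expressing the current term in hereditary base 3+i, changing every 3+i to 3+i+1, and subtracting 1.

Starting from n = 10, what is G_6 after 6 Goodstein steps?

base 3: 10 = 3^2 + 1; at 4: 4^2 + 1 = 17; next = 16
base 4: 16 = 4^2; at 5: 5^2 = 25; next = 24
base 5: 24 = 4·5 + 4; at 6: 4·6 + 4 = 28; next = 27
base 6: 27 = 4·6 + 3; at 7: 4·7 + 3 = 31; next = 30
base 7: 30 = 4·7 + 2; at 8: 4·8 + 2 = 34; next = 33
base 8: 33 = 4·8 + 1; at 9: 4·9 + 1 = 37; next = 36
base 9: 36 = 4·9; at 10: 4·10 = 40; next = 39

36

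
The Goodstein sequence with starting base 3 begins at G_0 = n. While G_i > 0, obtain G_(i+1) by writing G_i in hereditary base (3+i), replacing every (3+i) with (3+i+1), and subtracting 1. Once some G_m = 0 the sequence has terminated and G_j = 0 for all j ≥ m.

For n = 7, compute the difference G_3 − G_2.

0

base 3: 7 = 2·3 + 1; at 4: 2·4 + 1 = 9; next = 8
base 4: 8 = 2·4; at 5: 2·5 = 10; next = 9
base 5: 9 = 5 + 4; at 6: 6 + 4 = 10; next = 9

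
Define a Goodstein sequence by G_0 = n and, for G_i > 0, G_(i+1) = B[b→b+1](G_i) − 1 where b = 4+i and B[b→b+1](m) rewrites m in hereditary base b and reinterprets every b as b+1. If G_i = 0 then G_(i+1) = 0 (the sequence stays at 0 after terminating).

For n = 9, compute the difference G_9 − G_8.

base 4: 9 = 2·4 + 1; at 5: 2·5 + 1 = 11; next = 10
base 5: 10 = 2·5; at 6: 2·6 = 12; next = 11
base 6: 11 = 6 + 5; at 7: 7 + 5 = 12; next = 11
base 7: 11 = 7 + 4; at 8: 8 + 4 = 12; next = 11
base 8: 11 = 8 + 3; at 9: 9 + 3 = 12; next = 11
base 9: 11 = 9 + 2; at 10: 10 + 2 = 12; next = 11
base 10: 11 = 10 + 1; at 11: 11 + 1 = 12; next = 11
base 11: 11 = 11; at 12: 12 = 12; next = 11
base 12: 11 = 11; at 13: 11 = 11; next = 10

-1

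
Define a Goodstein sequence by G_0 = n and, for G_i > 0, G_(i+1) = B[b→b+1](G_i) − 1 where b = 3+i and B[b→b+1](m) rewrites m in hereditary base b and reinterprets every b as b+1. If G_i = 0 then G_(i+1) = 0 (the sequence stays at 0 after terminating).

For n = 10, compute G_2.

24

G_0 = 10. HB_3(10) = 3^2 + 1. Bump = 17. G_1 = 16.
G_1 = 16. HB_4(16) = 4^2. Bump = 25. G_2 = 24.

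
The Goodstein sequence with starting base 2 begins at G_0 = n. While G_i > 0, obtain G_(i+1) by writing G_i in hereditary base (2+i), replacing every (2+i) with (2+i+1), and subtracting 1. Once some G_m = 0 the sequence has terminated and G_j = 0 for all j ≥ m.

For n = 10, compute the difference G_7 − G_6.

1853361269

step 0: 10 = 2^(2 + 1) + 2; sub 3 for 2: 3^(3 + 1) + 3; = 84; G_1 = 84−1 = 83
step 1: 83 = 3^(3 + 1) + 2; sub 4 for 3: 4^(4 + 1) + 2; = 1026; G_2 = 1026−1 = 1025
step 2: 1025 = 4^(4 + 1) + 1; sub 5 for 4: 5^(5 + 1) + 1; = 15626; G_3 = 15626−1 = 15625
step 3: 15625 = 5^(5 + 1); sub 6 for 5: 6^(6 + 1); = 279936; G_4 = 279936−1 = 279935
step 4: 279935 = 5·6^6 + 5·6^5 + 5·6^4 + 5·6^3 + 5·6^2 + 5·6 + 5; sub 7 for 6: 5·7^7 + 5·7^5 + 5·7^4 + 5·7^3 + 5·7^2 + 5·7 + 5; = 4215755; G_5 = 4215755−1 = 4215754
step 5: 4215754 = 5·7^7 + 5·7^5 + 5·7^4 + 5·7^3 + 5·7^2 + 5·7 + 4; sub 8 for 7: 5·8^8 + 5·8^5 + 5·8^4 + 5·8^3 + 5·8^2 + 5·8 + 4; = 84073324; G_6 = 84073324−1 = 84073323
step 6: 84073323 = 5·8^8 + 5·8^5 + 5·8^4 + 5·8^3 + 5·8^2 + 5·8 + 3; sub 9 for 8: 5·9^9 + 5·9^5 + 5·9^4 + 5·9^3 + 5·9^2 + 5·9 + 3; = 1937434593; G_7 = 1937434593−1 = 1937434592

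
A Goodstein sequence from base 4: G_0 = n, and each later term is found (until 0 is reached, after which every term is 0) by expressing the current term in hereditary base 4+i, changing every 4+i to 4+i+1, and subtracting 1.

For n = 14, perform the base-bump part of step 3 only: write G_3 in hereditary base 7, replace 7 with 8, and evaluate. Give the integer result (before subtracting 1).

22

i=0: 14 = 3·4 + 2 (b=4); 4→5: 3·5 + 2 = 17; 17−1 = 16
i=1: 16 = 3·5 + 1 (b=5); 5→6: 3·6 + 1 = 19; 19−1 = 18
i=2: 18 = 3·6 (b=6); 6→7: 3·7 = 21; 21−1 = 20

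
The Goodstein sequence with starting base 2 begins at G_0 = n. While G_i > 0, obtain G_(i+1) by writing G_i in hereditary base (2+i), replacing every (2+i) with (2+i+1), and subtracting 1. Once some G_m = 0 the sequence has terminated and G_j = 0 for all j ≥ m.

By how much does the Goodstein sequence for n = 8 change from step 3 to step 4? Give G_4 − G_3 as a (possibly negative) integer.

87085

[0] 8 ≡ 2^(2 + 1) (base 2). Lift 3: 81. −1: 80.
[1] 80 ≡ 2·3^3 + 2·3^2 + 2·3 + 2 (base 3). Lift 4: 554. −1: 553.
[2] 553 ≡ 2·4^4 + 2·4^2 + 2·4 + 1 (base 4). Lift 5: 6311. −1: 6310.
[3] 6310 ≡ 2·5^5 + 2·5^2 + 2·5 (base 5). Lift 6: 93396. −1: 93395.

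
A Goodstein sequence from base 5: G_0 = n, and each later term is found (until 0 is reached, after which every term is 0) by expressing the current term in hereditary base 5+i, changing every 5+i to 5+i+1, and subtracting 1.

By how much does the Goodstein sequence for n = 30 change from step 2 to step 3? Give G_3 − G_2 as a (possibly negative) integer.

14

G_0 = 30. HB_5(30) = 5^2 + 5. Bump = 42. G_1 = 41.
G_1 = 41. HB_6(41) = 6^2 + 5. Bump = 54. G_2 = 53.
G_2 = 53. HB_7(53) = 7^2 + 4. Bump = 68. G_3 = 67.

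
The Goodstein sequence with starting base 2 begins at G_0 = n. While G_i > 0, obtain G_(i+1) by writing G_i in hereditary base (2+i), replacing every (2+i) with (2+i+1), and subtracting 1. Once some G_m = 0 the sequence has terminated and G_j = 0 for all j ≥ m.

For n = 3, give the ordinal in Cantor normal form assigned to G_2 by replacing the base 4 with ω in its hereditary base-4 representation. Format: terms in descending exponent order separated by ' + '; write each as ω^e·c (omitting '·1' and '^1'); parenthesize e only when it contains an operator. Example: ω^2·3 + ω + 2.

3

3 —HB2→ 2 + 1 —bump→ 3 + 1 = 4 —(−1)→ 3
3 —HB3→ 3 —bump→ 4 = 4 —(−1)→ 3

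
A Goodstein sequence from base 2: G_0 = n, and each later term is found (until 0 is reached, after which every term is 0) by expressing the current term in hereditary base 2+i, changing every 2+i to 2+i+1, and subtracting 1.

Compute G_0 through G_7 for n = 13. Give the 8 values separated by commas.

i=0: 13 = 2^(2 + 1) + 2^2 + 1 (b=2); 2→3: 3^(3 + 1) + 3^3 + 1 = 109; 109−1 = 108
i=1: 108 = 3^(3 + 1) + 3^3 (b=3); 3→4: 4^(4 + 1) + 4^4 = 1280; 1280−1 = 1279
i=2: 1279 = 4^(4 + 1) + 3·4^3 + 3·4^2 + 3·4 + 3 (b=4); 4→5: 5^(5 + 1) + 3·5^3 + 3·5^2 + 3·5 + 3 = 16093; 16093−1 = 16092
i=3: 16092 = 5^(5 + 1) + 3·5^3 + 3·5^2 + 3·5 + 2 (b=5); 5→6: 6^(6 + 1) + 3·6^3 + 3·6^2 + 3·6 + 2 = 280712; 280712−1 = 280711
i=4: 280711 = 6^(6 + 1) + 3·6^3 + 3·6^2 + 3·6 + 1 (b=6); 6→7: 7^(7 + 1) + 3·7^3 + 3·7^2 + 3·7 + 1 = 5765999; 5765999−1 = 5765998
i=5: 5765998 = 7^(7 + 1) + 3·7^3 + 3·7^2 + 3·7 (b=7); 7→8: 8^(8 + 1) + 3·8^3 + 3·8^2 + 3·8 = 134219480; 134219480−1 = 134219479
i=6: 134219479 = 8^(8 + 1) + 3·8^3 + 3·8^2 + 2·8 + 7 (b=8); 8→9: 9^(9 + 1) + 3·9^3 + 3·9^2 + 2·9 + 7 = 3486786856; 3486786856−1 = 3486786855

13, 108, 1279, 16092, 280711, 5765998, 134219479, 3486786855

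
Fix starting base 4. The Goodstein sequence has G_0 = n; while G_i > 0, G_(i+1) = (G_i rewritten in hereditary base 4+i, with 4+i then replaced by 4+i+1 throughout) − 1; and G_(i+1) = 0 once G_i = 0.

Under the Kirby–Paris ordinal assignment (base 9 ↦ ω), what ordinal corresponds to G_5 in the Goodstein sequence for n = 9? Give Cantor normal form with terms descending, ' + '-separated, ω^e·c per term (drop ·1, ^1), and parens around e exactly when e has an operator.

base 4: 9 = 2·4 + 1; at 5: 2·5 + 1 = 11; next = 10
base 5: 10 = 2·5; at 6: 2·6 = 12; next = 11
base 6: 11 = 6 + 5; at 7: 7 + 5 = 12; next = 11
base 7: 11 = 7 + 4; at 8: 8 + 4 = 12; next = 11
base 8: 11 = 8 + 3; at 9: 9 + 3 = 12; next = 11
base 9: 11 = 9 + 2; at 10: 10 + 2 = 12; next = 11

ω + 2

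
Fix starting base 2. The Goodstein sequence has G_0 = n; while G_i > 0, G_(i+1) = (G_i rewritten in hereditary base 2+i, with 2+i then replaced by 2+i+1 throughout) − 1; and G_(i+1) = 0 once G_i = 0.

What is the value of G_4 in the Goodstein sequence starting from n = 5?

775

step 0: 5 = 2^2 + 1; sub 3 for 2: 3^3 + 1; = 28; G_1 = 28−1 = 27
step 1: 27 = 3^3; sub 4 for 3: 4^4; = 256; G_2 = 256−1 = 255
step 2: 255 = 3·4^3 + 3·4^2 + 3·4 + 3; sub 5 for 4: 3·5^3 + 3·5^2 + 3·5 + 3; = 468; G_3 = 468−1 = 467
step 3: 467 = 3·5^3 + 3·5^2 + 3·5 + 2; sub 6 for 5: 3·6^3 + 3·6^2 + 3·6 + 2; = 776; G_4 = 776−1 = 775
step 4: 775 = 3·6^3 + 3·6^2 + 3·6 + 1; sub 7 for 6: 3·7^3 + 3·7^2 + 3·7 + 1; = 1198; G_5 = 1198−1 = 1197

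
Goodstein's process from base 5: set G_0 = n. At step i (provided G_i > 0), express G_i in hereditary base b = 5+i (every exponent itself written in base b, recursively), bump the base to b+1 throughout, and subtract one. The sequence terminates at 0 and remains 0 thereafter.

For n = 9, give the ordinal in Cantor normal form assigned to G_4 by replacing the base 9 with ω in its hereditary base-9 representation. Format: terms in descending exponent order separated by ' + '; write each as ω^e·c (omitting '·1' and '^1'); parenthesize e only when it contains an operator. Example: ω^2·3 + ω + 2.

ω

G_0 = 9. HB_5(9) = 5 + 4. Bump = 10. G_1 = 9.
G_1 = 9. HB_6(9) = 6 + 3. Bump = 10. G_2 = 9.
G_2 = 9. HB_7(9) = 7 + 2. Bump = 10. G_3 = 9.
G_3 = 9. HB_8(9) = 8 + 1. Bump = 10. G_4 = 9.
G_4 = 9. HB_9(9) = 9. Bump = 10. G_5 = 9.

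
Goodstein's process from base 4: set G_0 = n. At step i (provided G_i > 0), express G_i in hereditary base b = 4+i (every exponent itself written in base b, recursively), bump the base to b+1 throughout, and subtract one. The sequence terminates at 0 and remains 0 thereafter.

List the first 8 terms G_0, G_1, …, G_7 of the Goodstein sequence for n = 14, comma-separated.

14, 16, 18, 20, 21, 22, 23, 24

G_0 = 14. HB_4(14) = 3·4 + 2. Bump = 17. G_1 = 16.
G_1 = 16. HB_5(16) = 3·5 + 1. Bump = 19. G_2 = 18.
G_2 = 18. HB_6(18) = 3·6. Bump = 21. G_3 = 20.
G_3 = 20. HB_7(20) = 2·7 + 6. Bump = 22. G_4 = 21.
G_4 = 21. HB_8(21) = 2·8 + 5. Bump = 23. G_5 = 22.
G_5 = 22. HB_9(22) = 2·9 + 4. Bump = 24. G_6 = 23.
G_6 = 23. HB_10(23) = 2·10 + 3. Bump = 25. G_7 = 24.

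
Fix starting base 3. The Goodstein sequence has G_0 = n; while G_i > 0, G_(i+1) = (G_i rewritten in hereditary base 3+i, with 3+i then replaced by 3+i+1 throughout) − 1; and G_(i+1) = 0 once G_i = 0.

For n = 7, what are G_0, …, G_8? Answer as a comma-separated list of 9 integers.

G_0 = 7. HB_3(7) = 2·3 + 1. Bump = 9. G_1 = 8.
G_1 = 8. HB_4(8) = 2·4. Bump = 10. G_2 = 9.
G_2 = 9. HB_5(9) = 5 + 4. Bump = 10. G_3 = 9.
G_3 = 9. HB_6(9) = 6 + 3. Bump = 10. G_4 = 9.
G_4 = 9. HB_7(9) = 7 + 2. Bump = 10. G_5 = 9.
G_5 = 9. HB_8(9) = 8 + 1. Bump = 10. G_6 = 9.
G_6 = 9. HB_9(9) = 9. Bump = 10. G_7 = 9.
G_7 = 9. HB_10(9) = 9. Bump = 9. G_8 = 8.

7, 8, 9, 9, 9, 9, 9, 9, 8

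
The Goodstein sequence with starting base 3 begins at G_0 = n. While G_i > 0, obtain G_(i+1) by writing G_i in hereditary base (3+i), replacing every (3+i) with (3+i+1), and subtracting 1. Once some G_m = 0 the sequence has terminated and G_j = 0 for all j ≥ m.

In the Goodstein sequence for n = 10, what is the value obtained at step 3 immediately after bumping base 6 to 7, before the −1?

31

10 —HB3→ 3^2 + 1 —bump→ 4^2 + 1 = 17 —(−1)→ 16
16 —HB4→ 4^2 —bump→ 5^2 = 25 —(−1)→ 24
24 —HB5→ 4·5 + 4 —bump→ 4·6 + 4 = 28 —(−1)→ 27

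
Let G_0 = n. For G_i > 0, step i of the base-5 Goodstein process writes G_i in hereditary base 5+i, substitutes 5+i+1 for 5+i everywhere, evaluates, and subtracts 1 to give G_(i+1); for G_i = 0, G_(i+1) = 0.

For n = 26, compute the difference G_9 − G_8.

i=0: 26 = 5^2 + 1 (b=5); 5→6: 6^2 + 1 = 37; 37−1 = 36
i=1: 36 = 6^2 (b=6); 6→7: 7^2 = 49; 49−1 = 48
i=2: 48 = 6·7 + 6 (b=7); 7→8: 6·8 + 6 = 54; 54−1 = 53
i=3: 53 = 6·8 + 5 (b=8); 8→9: 6·9 + 5 = 59; 59−1 = 58
i=4: 58 = 6·9 + 4 (b=9); 9→10: 6·10 + 4 = 64; 64−1 = 63
i=5: 63 = 6·10 + 3 (b=10); 10→11: 6·11 + 3 = 69; 69−1 = 68
i=6: 68 = 6·11 + 2 (b=11); 11→12: 6·12 + 2 = 74; 74−1 = 73
i=7: 73 = 6·12 + 1 (b=12); 12→13: 6·13 + 1 = 79; 79−1 = 78
i=8: 78 = 6·13 (b=13); 13→14: 6·14 = 84; 84−1 = 83

5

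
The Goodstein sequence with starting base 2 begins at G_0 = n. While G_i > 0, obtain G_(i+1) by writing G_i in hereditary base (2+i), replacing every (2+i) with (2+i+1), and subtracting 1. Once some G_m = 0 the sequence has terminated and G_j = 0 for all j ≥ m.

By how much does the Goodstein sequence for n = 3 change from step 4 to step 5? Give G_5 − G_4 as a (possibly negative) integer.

step 0: 3 = 2 + 1; sub 3 for 2: 3 + 1; = 4; G_1 = 4−1 = 3
step 1: 3 = 3; sub 4 for 3: 4; = 4; G_2 = 4−1 = 3
step 2: 3 = 3; sub 5 for 4: 3; = 3; G_3 = 3−1 = 2
step 3: 2 = 2; sub 6 for 5: 2; = 2; G_4 = 2−1 = 1
step 4: 1 = 1; sub 7 for 6: 1; = 1; G_5 = 1−1 = 0

-1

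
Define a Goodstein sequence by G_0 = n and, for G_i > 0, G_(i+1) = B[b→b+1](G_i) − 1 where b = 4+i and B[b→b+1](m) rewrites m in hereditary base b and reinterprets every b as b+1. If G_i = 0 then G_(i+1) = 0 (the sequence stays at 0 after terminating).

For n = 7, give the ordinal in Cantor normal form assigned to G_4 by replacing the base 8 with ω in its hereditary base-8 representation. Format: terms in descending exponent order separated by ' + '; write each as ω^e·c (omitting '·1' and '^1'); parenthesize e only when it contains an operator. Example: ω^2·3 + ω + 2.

7

G_0 = 7. HB_4(7) = 4 + 3. Bump = 8. G_1 = 7.
G_1 = 7. HB_5(7) = 5 + 2. Bump = 8. G_2 = 7.
G_2 = 7. HB_6(7) = 6 + 1. Bump = 8. G_3 = 7.
G_3 = 7. HB_7(7) = 7. Bump = 8. G_4 = 7.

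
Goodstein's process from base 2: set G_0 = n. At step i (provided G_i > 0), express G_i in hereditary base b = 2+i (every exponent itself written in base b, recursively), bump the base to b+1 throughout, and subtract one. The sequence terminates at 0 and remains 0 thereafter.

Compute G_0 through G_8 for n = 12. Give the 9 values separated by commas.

12, 107, 1065, 15685, 280019, 5764910, 134217867, 3486784574, 100000000211

base 2: 12 = 2^(2 + 1) + 2^2; at 3: 3^(3 + 1) + 3^3 = 108; next = 107
base 3: 107 = 3^(3 + 1) + 2·3^2 + 2·3 + 2; at 4: 4^(4 + 1) + 2·4^2 + 2·4 + 2 = 1066; next = 1065
base 4: 1065 = 4^(4 + 1) + 2·4^2 + 2·4 + 1; at 5: 5^(5 + 1) + 2·5^2 + 2·5 + 1 = 15686; next = 15685
base 5: 15685 = 5^(5 + 1) + 2·5^2 + 2·5; at 6: 6^(6 + 1) + 2·6^2 + 2·6 = 280020; next = 280019
base 6: 280019 = 6^(6 + 1) + 2·6^2 + 6 + 5; at 7: 7^(7 + 1) + 2·7^2 + 7 + 5 = 5764911; next = 5764910
base 7: 5764910 = 7^(7 + 1) + 2·7^2 + 7 + 4; at 8: 8^(8 + 1) + 2·8^2 + 8 + 4 = 134217868; next = 134217867
base 8: 134217867 = 8^(8 + 1) + 2·8^2 + 8 + 3; at 9: 9^(9 + 1) + 2·9^2 + 9 + 3 = 3486784575; next = 3486784574
base 9: 3486784574 = 9^(9 + 1) + 2·9^2 + 9 + 2; at 10: 10^(10 + 1) + 2·10^2 + 10 + 2 = 100000000212; next = 100000000211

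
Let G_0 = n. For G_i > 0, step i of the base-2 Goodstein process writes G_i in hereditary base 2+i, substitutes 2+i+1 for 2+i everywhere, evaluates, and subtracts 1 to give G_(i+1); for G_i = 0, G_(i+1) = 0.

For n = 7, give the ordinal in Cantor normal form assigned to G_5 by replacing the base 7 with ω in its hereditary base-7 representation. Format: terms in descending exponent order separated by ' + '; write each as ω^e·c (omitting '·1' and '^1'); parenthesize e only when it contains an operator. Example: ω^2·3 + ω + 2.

ω^ω

7 —HB2→ 2^2 + 2 + 1 —bump→ 3^3 + 3 + 1 = 31 —(−1)→ 30
30 —HB3→ 3^3 + 3 —bump→ 4^4 + 4 = 260 —(−1)→ 259
259 —HB4→ 4^4 + 3 —bump→ 5^5 + 3 = 3128 —(−1)→ 3127
3127 —HB5→ 5^5 + 2 —bump→ 6^6 + 2 = 46658 —(−1)→ 46657
46657 —HB6→ 6^6 + 1 —bump→ 7^7 + 1 = 823544 —(−1)→ 823543
823543 —HB7→ 7^7 —bump→ 8^8 = 16777216 —(−1)→ 16777215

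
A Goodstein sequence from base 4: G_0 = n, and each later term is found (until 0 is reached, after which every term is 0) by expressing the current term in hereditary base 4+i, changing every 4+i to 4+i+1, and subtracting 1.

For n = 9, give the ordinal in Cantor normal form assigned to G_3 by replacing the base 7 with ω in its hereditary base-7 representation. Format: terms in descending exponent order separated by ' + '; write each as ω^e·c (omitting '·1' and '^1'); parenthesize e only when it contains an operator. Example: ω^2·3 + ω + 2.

i=0: 9 = 2·4 + 1 (b=4); 4→5: 2·5 + 1 = 11; 11−1 = 10
i=1: 10 = 2·5 (b=5); 5→6: 2·6 = 12; 12−1 = 11
i=2: 11 = 6 + 5 (b=6); 6→7: 7 + 5 = 12; 12−1 = 11

ω + 4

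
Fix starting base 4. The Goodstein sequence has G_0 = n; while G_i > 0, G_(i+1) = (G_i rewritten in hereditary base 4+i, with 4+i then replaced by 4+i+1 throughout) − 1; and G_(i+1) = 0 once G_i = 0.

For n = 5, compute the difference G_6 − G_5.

-1

(0) 5|_4 = 4 + 1 ↦ 5 + 1|_5 = 6 ⇒ 5
(1) 5|_5 = 5 ↦ 6|_6 = 6 ⇒ 5
(2) 5|_6 = 5 ↦ 5|_7 = 5 ⇒ 4
(3) 4|_7 = 4 ↦ 4|_8 = 4 ⇒ 3
(4) 3|_8 = 3 ↦ 3|_9 = 3 ⇒ 2
(5) 2|_9 = 2 ↦ 2|_10 = 2 ⇒ 1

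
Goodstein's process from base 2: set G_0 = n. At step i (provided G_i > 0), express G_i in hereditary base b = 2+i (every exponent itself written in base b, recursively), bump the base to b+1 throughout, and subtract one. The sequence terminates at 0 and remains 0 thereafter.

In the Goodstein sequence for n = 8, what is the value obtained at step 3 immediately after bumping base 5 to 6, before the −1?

base 2: 8 = 2^(2 + 1); at 3: 3^(3 + 1) = 81; next = 80
base 3: 80 = 2·3^3 + 2·3^2 + 2·3 + 2; at 4: 2·4^4 + 2·4^2 + 2·4 + 2 = 554; next = 553
base 4: 553 = 2·4^4 + 2·4^2 + 2·4 + 1; at 5: 2·5^5 + 2·5^2 + 2·5 + 1 = 6311; next = 6310
base 5: 6310 = 2·5^5 + 2·5^2 + 2·5; at 6: 2·6^6 + 2·6^2 + 2·6 = 93396; next = 93395

93396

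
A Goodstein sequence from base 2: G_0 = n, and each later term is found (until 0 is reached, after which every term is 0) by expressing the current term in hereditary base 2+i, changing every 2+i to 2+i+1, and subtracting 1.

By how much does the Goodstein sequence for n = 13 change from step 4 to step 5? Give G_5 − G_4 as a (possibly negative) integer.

5485287

[0] 13 ≡ 2^(2 + 1) + 2^2 + 1 (base 2). Lift 3: 109. −1: 108.
[1] 108 ≡ 3^(3 + 1) + 3^3 (base 3). Lift 4: 1280. −1: 1279.
[2] 1279 ≡ 4^(4 + 1) + 3·4^3 + 3·4^2 + 3·4 + 3 (base 4). Lift 5: 16093. −1: 16092.
[3] 16092 ≡ 5^(5 + 1) + 3·5^3 + 3·5^2 + 3·5 + 2 (base 5). Lift 6: 280712. −1: 280711.
[4] 280711 ≡ 6^(6 + 1) + 3·6^3 + 3·6^2 + 3·6 + 1 (base 6). Lift 7: 5765999. −1: 5765998.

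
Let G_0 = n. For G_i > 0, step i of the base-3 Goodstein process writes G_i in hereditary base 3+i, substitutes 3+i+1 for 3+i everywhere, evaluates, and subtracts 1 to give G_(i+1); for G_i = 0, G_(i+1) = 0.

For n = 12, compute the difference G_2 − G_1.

8

[0] 12 ≡ 3^2 + 3 (base 3). Lift 4: 20. −1: 19.
[1] 19 ≡ 4^2 + 3 (base 4). Lift 5: 28. −1: 27.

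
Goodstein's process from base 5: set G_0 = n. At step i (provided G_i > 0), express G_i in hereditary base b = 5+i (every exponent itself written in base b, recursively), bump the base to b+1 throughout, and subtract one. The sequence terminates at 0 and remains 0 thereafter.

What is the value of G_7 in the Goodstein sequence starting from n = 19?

base 5: 19 = 3·5 + 4; at 6: 3·6 + 4 = 22; next = 21
base 6: 21 = 3·6 + 3; at 7: 3·7 + 3 = 24; next = 23
base 7: 23 = 3·7 + 2; at 8: 3·8 + 2 = 26; next = 25
base 8: 25 = 3·8 + 1; at 9: 3·9 + 1 = 28; next = 27
base 9: 27 = 3·9; at 10: 3·10 = 30; next = 29
base 10: 29 = 2·10 + 9; at 11: 2·11 + 9 = 31; next = 30
base 11: 30 = 2·11 + 8; at 12: 2·12 + 8 = 32; next = 31
base 12: 31 = 2·12 + 7; at 13: 2·13 + 7 = 33; next = 32

31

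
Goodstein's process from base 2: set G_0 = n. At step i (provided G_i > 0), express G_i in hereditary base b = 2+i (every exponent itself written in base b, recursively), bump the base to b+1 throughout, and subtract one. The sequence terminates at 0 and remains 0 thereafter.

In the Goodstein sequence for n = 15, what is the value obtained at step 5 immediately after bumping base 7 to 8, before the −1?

[0] 15 ≡ 2^(2 + 1) + 2^2 + 2 + 1 (base 2). Lift 3: 112. −1: 111.
[1] 111 ≡ 3^(3 + 1) + 3^3 + 3 (base 3). Lift 4: 1284. −1: 1283.
[2] 1283 ≡ 4^(4 + 1) + 4^4 + 3 (base 4). Lift 5: 18753. −1: 18752.
[3] 18752 ≡ 5^(5 + 1) + 5^5 + 2 (base 5). Lift 6: 326594. −1: 326593.
[4] 326593 ≡ 6^(6 + 1) + 6^6 + 1 (base 6). Lift 7: 6588345. −1: 6588344.

150994944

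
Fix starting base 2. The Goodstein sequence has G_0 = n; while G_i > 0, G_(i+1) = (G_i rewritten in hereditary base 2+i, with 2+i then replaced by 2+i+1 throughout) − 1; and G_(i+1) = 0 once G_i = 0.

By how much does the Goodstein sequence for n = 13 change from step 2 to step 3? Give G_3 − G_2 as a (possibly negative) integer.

13 —HB2→ 2^(2 + 1) + 2^2 + 1 —bump→ 3^(3 + 1) + 3^3 + 1 = 109 —(−1)→ 108
108 —HB3→ 3^(3 + 1) + 3^3 —bump→ 4^(4 + 1) + 4^4 = 1280 —(−1)→ 1279
1279 —HB4→ 4^(4 + 1) + 3·4^3 + 3·4^2 + 3·4 + 3 —bump→ 5^(5 + 1) + 3·5^3 + 3·5^2 + 3·5 + 3 = 16093 —(−1)→ 16092

14813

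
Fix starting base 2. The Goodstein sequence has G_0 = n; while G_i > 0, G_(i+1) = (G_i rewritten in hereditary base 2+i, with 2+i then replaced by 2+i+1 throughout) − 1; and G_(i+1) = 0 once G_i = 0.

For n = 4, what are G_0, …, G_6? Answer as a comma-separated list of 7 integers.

4, 26, 41, 60, 83, 109, 139

[0] 4 ≡ 2^2 (base 2). Lift 3: 27. −1: 26.
[1] 26 ≡ 2·3^2 + 2·3 + 2 (base 3). Lift 4: 42. −1: 41.
[2] 41 ≡ 2·4^2 + 2·4 + 1 (base 4). Lift 5: 61. −1: 60.
[3] 60 ≡ 2·5^2 + 2·5 (base 5). Lift 6: 84. −1: 83.
[4] 83 ≡ 2·6^2 + 6 + 5 (base 6). Lift 7: 110. −1: 109.
[5] 109 ≡ 2·7^2 + 7 + 4 (base 7). Lift 8: 140. −1: 139.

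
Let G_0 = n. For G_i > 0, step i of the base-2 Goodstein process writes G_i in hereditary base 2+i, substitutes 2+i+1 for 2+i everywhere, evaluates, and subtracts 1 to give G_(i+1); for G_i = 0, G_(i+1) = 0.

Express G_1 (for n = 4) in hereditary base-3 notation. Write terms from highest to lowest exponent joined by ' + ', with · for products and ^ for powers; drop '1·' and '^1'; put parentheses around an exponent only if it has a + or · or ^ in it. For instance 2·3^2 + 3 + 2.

2·3^2 + 2·3 + 2

i=0: 4 = 2^2 (b=2); 2→3: 3^3 = 27; 27−1 = 26
i=1: 26 = 2·3^2 + 2·3 + 2 (b=3); 3→4: 2·4^2 + 2·4 + 2 = 42; 42−1 = 41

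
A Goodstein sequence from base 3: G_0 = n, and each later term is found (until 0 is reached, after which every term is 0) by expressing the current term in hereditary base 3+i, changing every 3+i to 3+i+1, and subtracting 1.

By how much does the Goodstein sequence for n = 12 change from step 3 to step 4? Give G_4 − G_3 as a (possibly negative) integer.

step 0: 12 = 3^2 + 3; sub 4 for 3: 4^2 + 4; = 20; G_1 = 20−1 = 19
step 1: 19 = 4^2 + 3; sub 5 for 4: 5^2 + 3; = 28; G_2 = 28−1 = 27
step 2: 27 = 5^2 + 2; sub 6 for 5: 6^2 + 2; = 38; G_3 = 38−1 = 37
step 3: 37 = 6^2 + 1; sub 7 for 6: 7^2 + 1; = 50; G_4 = 50−1 = 49

12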